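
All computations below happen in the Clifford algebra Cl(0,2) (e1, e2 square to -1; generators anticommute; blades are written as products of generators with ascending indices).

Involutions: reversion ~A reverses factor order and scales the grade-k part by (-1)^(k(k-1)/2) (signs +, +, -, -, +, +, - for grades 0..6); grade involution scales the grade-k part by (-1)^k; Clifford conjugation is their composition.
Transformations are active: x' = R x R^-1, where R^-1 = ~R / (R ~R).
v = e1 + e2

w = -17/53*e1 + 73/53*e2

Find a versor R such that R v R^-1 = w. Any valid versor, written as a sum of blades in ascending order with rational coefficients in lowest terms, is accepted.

Why this works: both vectors square to -2, so q(v) = q(w) and R = v + w = 36/53*e1 + 126/53*e2 carries v to w — its own direction survives, the complement (v - w)/2 flips.
Answer: 36/53*e1 + 126/53*e2


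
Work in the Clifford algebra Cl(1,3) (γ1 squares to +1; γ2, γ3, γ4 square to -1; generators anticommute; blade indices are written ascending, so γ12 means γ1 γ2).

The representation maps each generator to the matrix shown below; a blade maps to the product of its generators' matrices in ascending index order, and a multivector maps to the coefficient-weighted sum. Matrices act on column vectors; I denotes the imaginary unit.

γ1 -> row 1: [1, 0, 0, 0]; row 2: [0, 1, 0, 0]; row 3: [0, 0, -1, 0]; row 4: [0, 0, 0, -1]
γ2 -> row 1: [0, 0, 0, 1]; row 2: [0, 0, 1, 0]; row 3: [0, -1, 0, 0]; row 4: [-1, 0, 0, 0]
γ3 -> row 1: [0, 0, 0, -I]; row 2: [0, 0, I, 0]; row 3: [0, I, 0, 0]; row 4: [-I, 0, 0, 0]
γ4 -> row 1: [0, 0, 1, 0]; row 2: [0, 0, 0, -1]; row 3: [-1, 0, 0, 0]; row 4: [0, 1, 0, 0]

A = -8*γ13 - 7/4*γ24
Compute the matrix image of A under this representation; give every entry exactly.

Bivector images (products of the table entries): rho(γ13) = rho(γ1)rho(γ3) = row 1: [0, 0, 0, -I]; row 2: [0, 0, I, 0]; row 3: [0, -I, 0, 0]; row 4: [I, 0, 0, 0]; rho(γ24) = rho(γ2)rho(γ4) = row 1: [0, 1, 0, 0]; row 2: [-1, 0, 0, 0]; row 3: [0, 0, 0, 1]; row 4: [0, 0, -1, 0].
M = (-8)*rho(γ13) + (-7/4)*rho(γ24), summed entrywise:
Answer: row 1: [0, -7/4, 0, 8*I]; row 2: [7/4, 0, -8*I, 0]; row 3: [0, 8*I, 0, -7/4]; row 4: [-8*I, 0, 7/4, 0]


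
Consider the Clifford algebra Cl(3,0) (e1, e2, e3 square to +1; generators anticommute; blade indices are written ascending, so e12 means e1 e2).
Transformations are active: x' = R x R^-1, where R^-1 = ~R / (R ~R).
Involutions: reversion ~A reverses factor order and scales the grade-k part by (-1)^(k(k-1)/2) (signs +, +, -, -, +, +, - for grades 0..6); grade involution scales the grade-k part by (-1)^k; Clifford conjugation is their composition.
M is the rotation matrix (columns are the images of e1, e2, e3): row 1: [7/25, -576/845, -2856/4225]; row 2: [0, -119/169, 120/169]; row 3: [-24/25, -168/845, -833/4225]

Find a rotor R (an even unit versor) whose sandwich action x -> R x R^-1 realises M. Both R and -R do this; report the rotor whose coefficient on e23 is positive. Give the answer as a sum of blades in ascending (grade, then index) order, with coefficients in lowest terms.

Method: write R = a + b12*e12 + b13*e13 + b23*e23 with a^2 + b12^2 + b13^2 + b23^2 = 1 (so R^-1 = ~R). Expanding the columns R e_j ~R gives tr M = 4a^2 - 1 and, from the antisymmetric part, M21 - M12 = -4a*b12, M13 - M31 = 4a*b13, M32 - M23 = -4a*b23.
Here tr M = -105/169, so a^2 = (1 + tr M)/4 = 16/169 and a = ±4/13. Taking a = 4/13: M21 - M12 = 576/845, M13 - M31 = 48/169, M32 - M23 = -768/845, giving b12 = -36/65, b13 = 3/13, b23 = 48/65, i.e. R = 4/13 - 36/65*e12 + 3/13*e13 + 48/65*e23.
Its e23 coefficient is already positive.
Answer: 4/13 - 36/65*e12 + 3/13*e13 + 48/65*e23. Why the constraint matters: R and -R act identically through the sandwich — M has trace -105/169 either way — so only the sign condition on e23 picks one of the two preimages.


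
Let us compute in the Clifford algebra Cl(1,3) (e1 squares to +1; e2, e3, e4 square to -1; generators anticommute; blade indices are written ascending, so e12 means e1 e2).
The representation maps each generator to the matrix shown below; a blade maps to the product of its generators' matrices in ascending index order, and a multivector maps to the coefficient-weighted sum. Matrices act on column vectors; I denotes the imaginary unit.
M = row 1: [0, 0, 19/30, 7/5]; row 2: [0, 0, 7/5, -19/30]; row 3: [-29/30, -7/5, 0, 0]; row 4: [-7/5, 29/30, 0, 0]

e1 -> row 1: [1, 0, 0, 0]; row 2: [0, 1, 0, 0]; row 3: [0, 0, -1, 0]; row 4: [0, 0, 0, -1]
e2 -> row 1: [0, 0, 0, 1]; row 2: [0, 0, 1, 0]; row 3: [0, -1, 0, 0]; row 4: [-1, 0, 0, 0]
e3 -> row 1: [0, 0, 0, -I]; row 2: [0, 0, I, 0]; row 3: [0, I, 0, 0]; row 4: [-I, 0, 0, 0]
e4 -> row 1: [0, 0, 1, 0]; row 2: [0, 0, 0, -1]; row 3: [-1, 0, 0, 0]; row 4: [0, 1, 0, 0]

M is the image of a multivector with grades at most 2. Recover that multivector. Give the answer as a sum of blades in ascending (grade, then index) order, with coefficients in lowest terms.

Method: the blade images are trace-orthogonal — tr(rho(e_A) rho(e_B)^-1) = 4 if A = B and 0 otherwise — and rho(e_A)^-1 = (e_A)^2 * rho(e_A) with (e_A)^2 = +1 or -1, so the coefficient of e_A in the preimage is (e_A)^2 * tr(M rho(e_A))/4.
Nonzero projections over blades of grade <= 2: e2: (e2)^2 = -1, tr(M rho(e2)) = -28/5, coefficient 7/5; e4: (e4)^2 = -1, tr(M rho(e4)) = -16/5, coefficient 4/5; e14: (e14)^2 = +1, tr(M rho(e14)) = -2/3, coefficient -1/6. Every other blade of grade <= 2 projects to 0.
Answer: 7/5*e2 + 4/5*e4 - 1/6*e14


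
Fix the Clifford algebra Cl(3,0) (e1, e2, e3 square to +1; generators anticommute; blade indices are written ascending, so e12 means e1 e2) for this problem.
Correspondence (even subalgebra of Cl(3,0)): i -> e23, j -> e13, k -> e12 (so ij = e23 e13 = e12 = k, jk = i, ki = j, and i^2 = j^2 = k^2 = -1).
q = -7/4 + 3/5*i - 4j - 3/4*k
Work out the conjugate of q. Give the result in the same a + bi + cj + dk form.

In blades: q = -7/4 - 3/4*e12 - 4*e13 + 3/5*e23.
Quaternion conjugation is reversion on the even subalgebra: the scalar is fixed and every grade-2 blade flips sign, giving -7/4 + 3/4*e12 + 4*e13 - 3/5*e23; translating back:
Answer: -7/4 - 3/5*i + 4j + 3/4*k


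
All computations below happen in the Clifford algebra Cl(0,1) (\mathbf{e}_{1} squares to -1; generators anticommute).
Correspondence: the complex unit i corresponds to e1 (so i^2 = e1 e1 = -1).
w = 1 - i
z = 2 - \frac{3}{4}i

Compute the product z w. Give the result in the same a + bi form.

In blades: z = 2 - \frac{3}{4} e_{1}, w = 1 - e_{1}.
Distribute z over w term by term (generator squares from the signature, products reordered to ascending indices): (2)*w = 2 - 2 e_{1}; (-\frac{3}{4} e_{1})*w = -\frac{3}{4} - \frac{3}{4} e_{1}.
Sum: \frac{5}{4} - \frac{11}{4} e_{1}; translating back through the correspondence:
Answer: \frac{5}{4} - \frac{11}{4}i


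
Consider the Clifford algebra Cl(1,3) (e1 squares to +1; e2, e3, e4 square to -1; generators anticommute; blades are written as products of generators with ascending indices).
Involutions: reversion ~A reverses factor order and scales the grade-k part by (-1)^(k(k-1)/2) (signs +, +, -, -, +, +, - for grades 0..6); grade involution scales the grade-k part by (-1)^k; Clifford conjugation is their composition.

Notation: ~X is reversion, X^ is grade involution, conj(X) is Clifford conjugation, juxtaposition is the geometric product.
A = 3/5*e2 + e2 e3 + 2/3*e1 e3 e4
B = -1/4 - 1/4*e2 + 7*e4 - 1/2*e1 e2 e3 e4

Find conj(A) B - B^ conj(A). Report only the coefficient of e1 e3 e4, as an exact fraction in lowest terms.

first term: -3/20 + 29/60*e2 + 1/4*e3 - 14/3*e1 e3 - 1/2*e1 e4 + 1/4*e2 e3 - 21/5*e2 e4 + 2/15*e1 e3 e4 - 7*e2 e3 e4 - 1/6*e1 e2 e3 e4
second term: 3/20 - 11/60*e2 + 1/4*e3 + 14/3*e1 e3 - 1/2*e1 e4 + 1/4*e2 e3 - 21/5*e2 e4 - 7/15*e1 e3 e4 + 7*e2 e3 e4 - 1/6*e1 e2 e3 e4
Answer: 3/5


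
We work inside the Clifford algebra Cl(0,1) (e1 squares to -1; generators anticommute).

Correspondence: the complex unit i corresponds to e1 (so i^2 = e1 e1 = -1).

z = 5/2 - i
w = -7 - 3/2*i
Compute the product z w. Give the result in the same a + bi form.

In blades: z = 5/2 - e1, w = -7 - 3/2*e1.
Distribute z over w term by term (generator squares from the signature, products reordered to ascending indices): (5/2)*w = -35/2 - 15/4*e1; (-e1)*w = -3/2 + 7*e1.
Sum: -19 + 13/4*e1; translating back through the correspondence:
Answer: -19 + 13/4*i


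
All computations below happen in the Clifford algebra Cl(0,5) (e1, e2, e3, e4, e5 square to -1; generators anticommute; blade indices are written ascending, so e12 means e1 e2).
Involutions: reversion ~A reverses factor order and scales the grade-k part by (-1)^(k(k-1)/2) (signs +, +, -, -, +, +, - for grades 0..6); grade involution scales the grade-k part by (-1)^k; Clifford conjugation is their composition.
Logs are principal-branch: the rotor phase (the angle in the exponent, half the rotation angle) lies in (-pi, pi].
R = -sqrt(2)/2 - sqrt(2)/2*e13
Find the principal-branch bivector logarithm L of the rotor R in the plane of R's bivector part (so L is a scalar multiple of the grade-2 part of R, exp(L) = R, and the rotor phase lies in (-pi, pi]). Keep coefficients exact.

The scalar part of R is -sqrt(2)/2, which pins the rotor phase on the principal branch; dividing the bivector part by the sine of that phase recovers the unit plane, and L is the phase times that plane.
Concretely: cos(phase) = -sqrt(2)/2 gives phase = ±3*pi/4, and since phase/sin(phase) is even the sign is immaterial: L = (phase/sin(phase)) * <R>_2 = (3*sqrt(2)*pi/4) * <R>_2.
Answer: -3*pi/4*e13


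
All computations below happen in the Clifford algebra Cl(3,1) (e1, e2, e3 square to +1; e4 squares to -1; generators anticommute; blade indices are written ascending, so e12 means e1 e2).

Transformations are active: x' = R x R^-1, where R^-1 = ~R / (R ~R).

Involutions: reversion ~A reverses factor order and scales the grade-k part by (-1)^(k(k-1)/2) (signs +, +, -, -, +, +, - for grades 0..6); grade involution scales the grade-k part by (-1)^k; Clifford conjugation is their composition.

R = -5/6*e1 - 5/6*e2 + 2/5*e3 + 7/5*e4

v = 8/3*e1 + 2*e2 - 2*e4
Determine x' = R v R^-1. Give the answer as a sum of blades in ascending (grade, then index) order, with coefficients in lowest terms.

~R = -5/6*e1 - 5/6*e2 + 2/5*e3 + 7/5*e4, and R ~R = -37/90, so R^-1 = ~R / (-37/90).
R v = -49/45 + 5/9*e12 - 16/15*e13 - 31/15*e14 - 4/5*e23 - 17/15*e24 - 4/5*e34
Answer: -262/37*e1 - 712/111*e2 + 392/185*e3 + 1742/185*e4


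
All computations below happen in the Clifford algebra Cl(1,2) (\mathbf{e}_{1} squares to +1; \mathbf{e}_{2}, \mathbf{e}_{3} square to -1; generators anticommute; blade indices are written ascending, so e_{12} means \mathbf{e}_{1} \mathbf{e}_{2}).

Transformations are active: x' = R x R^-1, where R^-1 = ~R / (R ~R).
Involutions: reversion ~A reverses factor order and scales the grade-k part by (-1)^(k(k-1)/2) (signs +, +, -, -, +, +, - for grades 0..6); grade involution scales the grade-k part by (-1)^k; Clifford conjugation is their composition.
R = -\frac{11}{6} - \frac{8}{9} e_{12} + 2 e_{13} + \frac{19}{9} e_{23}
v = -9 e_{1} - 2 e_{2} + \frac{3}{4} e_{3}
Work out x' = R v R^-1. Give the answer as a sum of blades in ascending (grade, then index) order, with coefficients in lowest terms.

~R = -\frac{11}{6} + \frac{8}{9} e_{12} - 2 e_{13} - \frac{19}{9} e_{23}, and R ~R = \frac{109}{36}, so R^-1 = ~R / (\frac{109}{36}).
R v = \frac{119}{9} e_{1} - \frac{71}{12} e_{2} + \frac{893}{72} e_{3} - \frac{47}{3} e_{123}
Answer: -\frac{9437}{327} e_{1} - \frac{1257}{109} e_{2} - \frac{32659}{1308} e_{3}


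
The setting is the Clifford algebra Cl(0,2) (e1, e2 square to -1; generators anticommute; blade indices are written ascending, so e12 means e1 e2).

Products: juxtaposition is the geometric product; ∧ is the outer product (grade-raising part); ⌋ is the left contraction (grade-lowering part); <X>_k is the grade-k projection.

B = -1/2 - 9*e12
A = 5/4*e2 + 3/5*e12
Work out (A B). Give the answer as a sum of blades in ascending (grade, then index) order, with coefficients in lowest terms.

step 1: 27/5 - 45/4*e1 - 5/8*e2 - 3/10*e12
Answer: 27/5 - 45/4*e1 - 5/8*e2 - 3/10*e12


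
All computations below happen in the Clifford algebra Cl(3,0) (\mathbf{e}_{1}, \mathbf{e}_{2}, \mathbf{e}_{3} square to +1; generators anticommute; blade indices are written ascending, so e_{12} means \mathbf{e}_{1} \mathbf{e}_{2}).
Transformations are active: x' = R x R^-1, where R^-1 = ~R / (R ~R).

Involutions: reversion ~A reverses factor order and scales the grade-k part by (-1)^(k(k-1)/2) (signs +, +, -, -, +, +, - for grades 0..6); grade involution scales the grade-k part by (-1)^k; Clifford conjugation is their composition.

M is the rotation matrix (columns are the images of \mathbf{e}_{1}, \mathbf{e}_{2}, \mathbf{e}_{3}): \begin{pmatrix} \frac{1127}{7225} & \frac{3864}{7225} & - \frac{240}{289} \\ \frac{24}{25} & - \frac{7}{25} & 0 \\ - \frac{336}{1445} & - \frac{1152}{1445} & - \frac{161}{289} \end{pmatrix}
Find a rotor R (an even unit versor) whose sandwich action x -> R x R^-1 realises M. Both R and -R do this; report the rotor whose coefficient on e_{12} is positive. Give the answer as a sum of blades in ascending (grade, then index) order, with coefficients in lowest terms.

Method: write R = a + b12*e_{12} + b13*e_{13} + b23*e_{23} with a^2 + b12^2 + b13^2 + b23^2 = 1 (so R^-1 = ~R). Expanding the columns R e_j ~R gives tr M = 4a^2 - 1 and, from the antisymmetric part, M21 - M12 = -4a*b12, M13 - M31 = 4a*b13, M32 - M23 = -4a*b23.
Here tr M = -\frac{4921}{7225}, so a^2 = (1 + tr M)/4 = \frac{576}{7225} and a = ±\frac{24}{85}. Taking a = \frac{24}{85}: M21 - M12 = \frac{3072}{7225}, M13 - M31 = -\frac{864}{1445}, M32 - M23 = -\frac{1152}{1445}, giving b12 = -\frac{32}{85}, b13 = -\frac{9}{17}, b23 = \frac{12}{17}, i.e. R = \frac{24}{85} - \frac{32}{85} e_{12} - \frac{9}{17} e_{13} + \frac{12}{17} e_{23}.
Its e_{12} coefficient is negative, so report the other preimage -R.
Answer: -\frac{24}{85} + \frac{32}{85} e_{12} + \frac{9}{17} e_{13} - \frac{12}{17} e_{23}. Recall the cover is two-to-one: with M of trace -\frac{4921}{7225}, both preimages act alike, and the stated e_{12} sign chooses the sheet.


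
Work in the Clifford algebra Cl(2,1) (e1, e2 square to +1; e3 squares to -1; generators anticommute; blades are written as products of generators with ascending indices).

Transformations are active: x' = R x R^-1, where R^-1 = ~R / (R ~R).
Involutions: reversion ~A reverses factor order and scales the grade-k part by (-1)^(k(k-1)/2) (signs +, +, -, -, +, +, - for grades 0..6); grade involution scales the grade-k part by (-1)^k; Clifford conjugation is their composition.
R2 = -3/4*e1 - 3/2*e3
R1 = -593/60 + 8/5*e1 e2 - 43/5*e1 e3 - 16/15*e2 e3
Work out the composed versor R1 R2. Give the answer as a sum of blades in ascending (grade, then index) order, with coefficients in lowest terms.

Distribute over the terms of R2 (each basis-blade product reordered to ascending indices, repeated generators contracted through their squares):
R1 (-3/4*e1) = 593/80*e1 + 6/5*e2 - 129/20*e3 + 4/5*e1 e2 e3
R1 (-3/2*e3) = -129/10*e1 - 8/5*e2 + 593/40*e3 - 12/5*e1 e2 e3
Summing the partial products and collecting blades:
Answer: -439/80*e1 - 2/5*e2 + 67/8*e3 - 8/5*e1 e2 e3


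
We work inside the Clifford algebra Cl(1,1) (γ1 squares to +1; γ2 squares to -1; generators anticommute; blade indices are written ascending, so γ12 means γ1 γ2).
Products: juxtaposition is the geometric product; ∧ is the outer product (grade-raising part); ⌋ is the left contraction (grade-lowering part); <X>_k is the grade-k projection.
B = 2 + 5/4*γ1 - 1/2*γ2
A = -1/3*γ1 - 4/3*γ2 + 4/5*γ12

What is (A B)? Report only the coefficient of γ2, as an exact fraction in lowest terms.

step 1: -13/12 - 4/15*γ1 - 11/3*γ2 + 103/30*γ12
Answer: -11/3


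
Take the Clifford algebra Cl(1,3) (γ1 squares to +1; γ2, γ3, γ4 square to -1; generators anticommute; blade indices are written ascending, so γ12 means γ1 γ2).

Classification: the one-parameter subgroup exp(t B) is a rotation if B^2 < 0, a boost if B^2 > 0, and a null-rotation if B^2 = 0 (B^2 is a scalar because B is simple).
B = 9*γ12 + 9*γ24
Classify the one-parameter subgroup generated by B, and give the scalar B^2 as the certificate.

B^2 term by term: the squares give (9)^2*(γ12)^2 + (9)^2*(γ24)^2 = 81*(+1) + 81*(-1) = 0 (each basis 2-blade squares to minus the product of its generators' squares); cross terms between blades sharing an index anticommute and cancel. So B^2 = 0.
Answer: null-rotation, certificate B^2 = 0. Why this suffices: the scalar 0 survives any versor conjugation, so its sign alone determines the class however B is presented.


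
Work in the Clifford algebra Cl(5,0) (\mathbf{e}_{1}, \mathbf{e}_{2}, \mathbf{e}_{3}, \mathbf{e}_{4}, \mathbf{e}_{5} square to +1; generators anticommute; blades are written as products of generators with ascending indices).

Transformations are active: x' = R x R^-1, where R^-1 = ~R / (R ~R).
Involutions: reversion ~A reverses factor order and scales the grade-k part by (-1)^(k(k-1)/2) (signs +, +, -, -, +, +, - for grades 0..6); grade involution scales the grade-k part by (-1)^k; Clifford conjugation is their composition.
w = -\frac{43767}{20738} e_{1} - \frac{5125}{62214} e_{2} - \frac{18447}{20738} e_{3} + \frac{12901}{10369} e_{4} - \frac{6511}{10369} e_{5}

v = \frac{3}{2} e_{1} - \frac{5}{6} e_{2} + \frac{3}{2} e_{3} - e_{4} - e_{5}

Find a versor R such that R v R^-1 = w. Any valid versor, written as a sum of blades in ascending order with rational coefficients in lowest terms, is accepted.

The midline construction: v and w both square to \frac{259}{36}, so reflecting in their sum -\frac{6330}{10369} e_{1} - \frac{9495}{10369} e_{2} + \frac{6330}{10369} e_{3} + \frac{2532}{10369} e_{4} - \frac{16880}{10369} e_{5} exchanges them.
Answer: -\frac{6330}{10369} e_{1} - \frac{9495}{10369} e_{2} + \frac{6330}{10369} e_{3} + \frac{2532}{10369} e_{4} - \frac{16880}{10369} e_{5}


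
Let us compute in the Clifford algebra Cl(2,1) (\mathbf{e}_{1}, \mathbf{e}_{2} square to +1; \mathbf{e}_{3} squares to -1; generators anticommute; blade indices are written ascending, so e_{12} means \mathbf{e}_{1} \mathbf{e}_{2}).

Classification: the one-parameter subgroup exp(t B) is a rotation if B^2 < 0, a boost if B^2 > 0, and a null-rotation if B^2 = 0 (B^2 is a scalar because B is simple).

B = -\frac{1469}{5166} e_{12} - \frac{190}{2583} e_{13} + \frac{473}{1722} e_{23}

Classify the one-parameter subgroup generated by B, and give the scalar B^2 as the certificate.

B^2 term by term: the squares give (-\frac{1469}{5166})^2*(e_{12})^2 + (-\frac{190}{2583})^2*(e_{13})^2 + (\frac{473}{1722})^2*(e_{23})^2 = \frac{2157961}{26687556}*(-1) + \frac{36100}{6671889}*(+1) + \frac{223729}{2965284}*(+1) = 0 (each basis 2-blade squares to minus the product of its generators' squares); cross terms between blades sharing an index anticommute and cancel. So B^2 = 0.
Answer: null-rotation, certificate B^2 = 0. Note: conjugating B changes its blade decomposition but never the scalar B^2 = 0, whose sign settles the classification.


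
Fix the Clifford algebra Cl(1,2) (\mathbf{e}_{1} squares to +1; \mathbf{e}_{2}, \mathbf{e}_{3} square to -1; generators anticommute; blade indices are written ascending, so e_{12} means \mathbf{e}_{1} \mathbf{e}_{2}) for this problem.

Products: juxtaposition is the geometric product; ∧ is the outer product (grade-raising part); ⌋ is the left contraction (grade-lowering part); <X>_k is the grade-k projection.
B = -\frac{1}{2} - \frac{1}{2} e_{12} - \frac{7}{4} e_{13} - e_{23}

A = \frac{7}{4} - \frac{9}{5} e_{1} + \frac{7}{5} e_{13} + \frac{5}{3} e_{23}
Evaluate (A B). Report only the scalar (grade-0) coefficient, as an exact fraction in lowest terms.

step 1: -\frac{199}{120} + \frac{9}{10} e_{1} + \frac{9}{10} e_{2} + \frac{63}{20} e_{3} + \frac{77}{120} e_{12} - \frac{1103}{240} e_{13} - \frac{197}{60} e_{23} + \frac{9}{5} e_{123}
Answer: -\frac{199}{120}


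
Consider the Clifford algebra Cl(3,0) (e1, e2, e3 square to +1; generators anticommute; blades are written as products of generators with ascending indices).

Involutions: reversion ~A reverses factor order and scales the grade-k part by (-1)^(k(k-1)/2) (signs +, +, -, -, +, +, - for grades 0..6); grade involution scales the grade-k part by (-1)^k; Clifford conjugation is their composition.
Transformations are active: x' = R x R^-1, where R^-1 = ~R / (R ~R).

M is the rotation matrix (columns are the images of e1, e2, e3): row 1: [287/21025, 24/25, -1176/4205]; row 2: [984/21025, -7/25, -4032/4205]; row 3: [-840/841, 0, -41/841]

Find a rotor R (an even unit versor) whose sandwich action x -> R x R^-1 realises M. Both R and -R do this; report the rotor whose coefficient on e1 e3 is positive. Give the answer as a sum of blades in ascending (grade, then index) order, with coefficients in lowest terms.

Method: write R = a + b12*e1 e2 + b13*e1 e3 + b23*e2 e3 with a^2 + b12^2 + b13^2 + b23^2 = 1 (so R^-1 = ~R). Expanding the columns R e_j ~R gives tr M = 4a^2 - 1 and, from the antisymmetric part, M21 - M12 = -4a*b12, M13 - M31 = 4a*b13, M32 - M23 = -4a*b23.
Here tr M = -265/841, so a^2 = (1 + tr M)/4 = 144/841 and a = ±12/29. Taking a = 12/29: M21 - M12 = -768/841, M13 - M31 = 3024/4205, M32 - M23 = 4032/4205, giving b12 = 16/29, b13 = 63/145, b23 = -84/145, i.e. R = 12/29 + 16/29*e1 e2 + 63/145*e1 e3 - 84/145*e2 e3.
Its e1 e3 coefficient is already positive.
Answer: 12/29 + 16/29*e1 e2 + 63/145*e1 e3 - 84/145*e2 e3. Uniqueness: Spin(3) -> SO(3) maps R and -R to the same rotation of trace -265/841; fixing the sign of the e1 e3 coefficient removes the ambiguity.


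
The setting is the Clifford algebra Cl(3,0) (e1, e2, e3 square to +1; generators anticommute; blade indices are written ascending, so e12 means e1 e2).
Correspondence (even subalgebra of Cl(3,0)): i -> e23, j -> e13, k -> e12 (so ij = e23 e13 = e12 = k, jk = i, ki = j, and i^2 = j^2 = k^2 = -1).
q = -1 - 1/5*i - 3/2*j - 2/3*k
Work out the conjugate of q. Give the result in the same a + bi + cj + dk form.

In blades: q = -1 - 2/3*e12 - 3/2*e13 - 1/5*e23.
Quaternion conjugation is reversion on the even subalgebra: the scalar is fixed and every grade-2 blade flips sign, giving -1 + 2/3*e12 + 3/2*e13 + 1/5*e23; translating back:
Answer: -1 + 1/5*i + 3/2*j + 2/3*k


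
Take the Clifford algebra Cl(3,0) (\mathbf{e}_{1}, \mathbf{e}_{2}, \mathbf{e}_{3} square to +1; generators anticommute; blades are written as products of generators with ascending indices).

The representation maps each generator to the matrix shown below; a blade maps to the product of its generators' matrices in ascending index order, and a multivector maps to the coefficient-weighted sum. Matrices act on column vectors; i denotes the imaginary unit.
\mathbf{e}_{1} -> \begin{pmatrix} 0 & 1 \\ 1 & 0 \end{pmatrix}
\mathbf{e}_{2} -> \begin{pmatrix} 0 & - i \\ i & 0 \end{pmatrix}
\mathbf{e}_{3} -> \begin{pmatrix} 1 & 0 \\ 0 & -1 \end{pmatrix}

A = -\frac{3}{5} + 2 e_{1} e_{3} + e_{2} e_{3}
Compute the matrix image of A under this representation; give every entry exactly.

Bivector images (products of the table entries): rho(e_{1} e_{3}) = rho(\mathbf{e}_{1})rho(\mathbf{e}_{3}) = \begin{pmatrix} 0 & -1 \\ 1 & 0 \end{pmatrix}; rho(e_{2} e_{3}) = rho(\mathbf{e}_{2})rho(\mathbf{e}_{3}) = \begin{pmatrix} 0 & i \\ i & 0 \end{pmatrix}.
M = (-\frac{3}{5})*1 + (2)*rho(e_{1} e_{3}) + (1)*rho(e_{2} e_{3}), summed entrywise (1 is the identity matrix):
Answer: \begin{pmatrix} - \frac{3}{5} & -2 + i \\ 2 + i & - \frac{3}{5} \end{pmatrix}


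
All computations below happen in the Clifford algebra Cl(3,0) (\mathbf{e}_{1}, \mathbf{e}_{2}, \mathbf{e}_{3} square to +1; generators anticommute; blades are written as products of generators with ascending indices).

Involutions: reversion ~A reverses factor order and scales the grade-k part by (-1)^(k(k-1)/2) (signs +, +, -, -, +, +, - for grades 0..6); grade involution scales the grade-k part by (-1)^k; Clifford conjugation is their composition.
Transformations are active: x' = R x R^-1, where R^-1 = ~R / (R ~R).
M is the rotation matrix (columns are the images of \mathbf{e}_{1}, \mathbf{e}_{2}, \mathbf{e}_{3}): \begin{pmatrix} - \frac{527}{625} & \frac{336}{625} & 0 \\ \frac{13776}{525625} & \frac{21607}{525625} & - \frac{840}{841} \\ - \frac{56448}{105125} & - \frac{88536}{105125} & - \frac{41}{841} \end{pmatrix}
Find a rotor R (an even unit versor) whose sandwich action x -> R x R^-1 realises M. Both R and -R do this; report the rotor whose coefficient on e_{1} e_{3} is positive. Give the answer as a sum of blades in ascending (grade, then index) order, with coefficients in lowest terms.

Method: write R = a + b12*e_{1} e_{2} + b13*e_{1} e_{3} + b23*e_{2} e_{3} with a^2 + b12^2 + b13^2 + b23^2 = 1 (so R^-1 = ~R). Expanding the columns R e_j ~R gives tr M = 4a^2 - 1 and, from the antisymmetric part, M21 - M12 = -4a*b12, M13 - M31 = 4a*b13, M32 - M23 = -4a*b23.
Here tr M = -\frac{17889}{21025}, so a^2 = (1 + tr M)/4 = \frac{784}{21025} and a = ±\frac{28}{145}. Taking a = \frac{28}{145}: M21 - M12 = -\frac{10752}{21025}, M13 - M31 = \frac{56448}{105125}, M32 - M23 = \frac{16464}{105125}, giving b12 = \frac{96}{145}, b13 = \frac{504}{725}, b23 = -\frac{147}{725}, i.e. R = \frac{28}{145} + \frac{96}{145} e_{1} e_{2} + \frac{504}{725} e_{1} e_{3} - \frac{147}{725} e_{2} e_{3}.
Its e_{1} e_{3} coefficient is already positive.
Answer: \frac{28}{145} + \frac{96}{145} e_{1} e_{2} + \frac{504}{725} e_{1} e_{3} - \frac{147}{725} e_{2} e_{3}. Recall the cover is two-to-one: with M of trace -\frac{17889}{21025}, both preimages act alike, and the stated e_{1} e_{3} sign chooses the sheet.


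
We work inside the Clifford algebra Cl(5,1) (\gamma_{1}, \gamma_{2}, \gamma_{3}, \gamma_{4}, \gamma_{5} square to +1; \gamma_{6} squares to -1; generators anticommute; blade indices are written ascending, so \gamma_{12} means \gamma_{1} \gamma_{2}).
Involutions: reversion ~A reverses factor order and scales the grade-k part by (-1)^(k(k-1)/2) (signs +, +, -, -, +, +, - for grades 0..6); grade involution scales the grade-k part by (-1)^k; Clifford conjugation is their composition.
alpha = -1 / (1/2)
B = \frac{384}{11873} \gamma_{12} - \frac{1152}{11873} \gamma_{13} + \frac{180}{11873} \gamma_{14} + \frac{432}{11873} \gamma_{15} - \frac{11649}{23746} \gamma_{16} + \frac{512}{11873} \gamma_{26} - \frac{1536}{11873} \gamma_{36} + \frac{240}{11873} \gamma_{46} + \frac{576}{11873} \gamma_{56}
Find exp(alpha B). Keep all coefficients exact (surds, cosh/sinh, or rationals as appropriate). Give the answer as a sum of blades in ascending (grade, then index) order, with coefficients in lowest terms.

B^2 term by term: the squares give (\frac{384}{11873})^2*(\gamma_{12})^2 + (-\frac{1152}{11873})^2*(\gamma_{13})^2 + (\frac{180}{11873})^2*(\gamma_{14})^2 + (\frac{432}{11873})^2*(\gamma_{15})^2 + (-\frac{11649}{23746})^2*(\gamma_{16})^2 + (\frac{512}{11873})^2*(\gamma_{26})^2 + (-\frac{1536}{11873})^2*(\gamma_{36})^2 + (\frac{240}{11873})^2*(\gamma_{46})^2 + (\frac{576}{11873})^2*(\gamma_{56})^2 = \frac{147456}{140968129}*(-1) + \frac{1327104}{140968129}*(-1) + \frac{32400}{140968129}*(-1) + \frac{186624}{140968129}*(-1) + \frac{135699201}{563872516}*(+1) + \frac{262144}{140968129}*(+1) + \frac{2359296}{140968129}*(+1) + \frac{57600}{140968129}*(+1) + \frac{331776}{140968129}*(+1) = \frac{1}{4} (each basis 2-blade squares to minus the product of its generators' squares); cross terms between blades sharing an index anticommute and cancel; the commuting (index-disjoint) pairs give grade-4 terms 2*c*c'*(blade product), which cancel blade by blade — \gamma_{1236}: -\frac{1179648}{140968129} + \frac{1179648}{140968129} = 0; \gamma_{1246}: \frac{184320}{140968129} - \frac{184320}{140968129} = 0; \gamma_{1256}: \frac{442368}{140968129} - \frac{442368}{140968129} = 0; \gamma_{1346}: -\frac{552960}{140968129} + \frac{552960}{140968129} = 0; \gamma_{1356}: -\frac{1327104}{140968129} + \frac{1327104}{140968129} = 0; \gamma_{1456}: \frac{207360}{140968129} - \frac{207360}{140968129} = 0 — confirming B is simple. So B^2 = \frac{1}{4}.
B^2 = \frac{1}{4} — the positive square puts this in the hyperbolic regime; l = \frac{1}{2}, alpha*l = -1, so exp(alpha B) = cosh(-1) + (sinh(-1)/(\frac{1}{2}))*B = \cosh{\left(1 \right)} + (- 2 \sinh{\left(1 \right)})*B.
Answer: \cosh{\left(1 \right)} - \frac{768 \sinh{\left(1 \right)}}{11873} \gamma_{12} + \frac{2304 \sinh{\left(1 \right)}}{11873} \gamma_{13} - \frac{360 \sinh{\left(1 \right)}}{11873} \gamma_{14} - \frac{864 \sinh{\left(1 \right)}}{11873} \gamma_{15} + \frac{11649 \sinh{\left(1 \right)}}{11873} \gamma_{16} - \frac{1024 \sinh{\left(1 \right)}}{11873} \gamma_{26} + \frac{3072 \sinh{\left(1 \right)}}{11873} \gamma_{36} - \frac{480 \sinh{\left(1 \right)}}{11873} \gamma_{46} - \frac{1152 \sinh{\left(1 \right)}}{11873} \gamma_{56}


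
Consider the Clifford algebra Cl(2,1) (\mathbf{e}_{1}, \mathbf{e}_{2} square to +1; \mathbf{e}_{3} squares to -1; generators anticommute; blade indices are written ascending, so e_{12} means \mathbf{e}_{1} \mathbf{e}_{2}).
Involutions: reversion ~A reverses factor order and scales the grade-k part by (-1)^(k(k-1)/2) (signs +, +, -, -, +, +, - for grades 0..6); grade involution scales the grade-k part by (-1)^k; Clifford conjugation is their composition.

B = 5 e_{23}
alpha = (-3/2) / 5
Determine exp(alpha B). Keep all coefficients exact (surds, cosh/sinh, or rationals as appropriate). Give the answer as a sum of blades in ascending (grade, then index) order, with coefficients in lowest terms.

B^2 = (5)^2*(e_{23})^2 = 25*(+1) = 25 (a basis 2-blade squares to minus the product of its generators' squares).
B^2 = 25 — the series telescopes hyperbolically here: l = 5, alpha*l = - \frac{3}{2}, so exp(alpha B) = cosh(- \frac{3}{2}) + (sinh(- \frac{3}{2})/5)*B = \cosh{\left(\frac{3}{2} \right)} + (- \frac{\sinh{\left(\frac{3}{2} \right)}}{5})*B.
Answer: \cosh{\left(\frac{3}{2} \right)} - \sinh{\left(\frac{3}{2} \right)} e_{23}


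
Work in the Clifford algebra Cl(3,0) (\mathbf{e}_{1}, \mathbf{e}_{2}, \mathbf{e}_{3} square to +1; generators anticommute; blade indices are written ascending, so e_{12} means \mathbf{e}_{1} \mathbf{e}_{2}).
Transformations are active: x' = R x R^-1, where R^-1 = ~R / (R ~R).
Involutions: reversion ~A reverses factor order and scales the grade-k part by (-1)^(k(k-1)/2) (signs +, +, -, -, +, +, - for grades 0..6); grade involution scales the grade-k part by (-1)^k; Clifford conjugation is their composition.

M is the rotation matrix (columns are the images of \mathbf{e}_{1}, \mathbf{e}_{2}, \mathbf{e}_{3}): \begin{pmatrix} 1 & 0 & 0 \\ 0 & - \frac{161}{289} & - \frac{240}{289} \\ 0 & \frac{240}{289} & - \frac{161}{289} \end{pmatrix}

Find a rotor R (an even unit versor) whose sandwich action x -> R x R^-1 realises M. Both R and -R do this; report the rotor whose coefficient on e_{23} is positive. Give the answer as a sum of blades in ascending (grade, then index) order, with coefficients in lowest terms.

Method: write R = a + b12*e_{12} + b13*e_{13} + b23*e_{23} with a^2 + b12^2 + b13^2 + b23^2 = 1 (so R^-1 = ~R). Expanding the columns R e_j ~R gives tr M = 4a^2 - 1 and, from the antisymmetric part, M21 - M12 = -4a*b12, M13 - M31 = 4a*b13, M32 - M23 = -4a*b23.
Here tr M = -\frac{33}{289}, so a^2 = (1 + tr M)/4 = \frac{64}{289} and a = ±\frac{8}{17}. Taking a = \frac{8}{17}: M21 - M12 = 0, M13 - M31 = 0, M32 - M23 = \frac{480}{289}, giving b12 = 0, b13 = 0, b23 = -\frac{15}{17}, i.e. R = \frac{8}{17} - \frac{15}{17} e_{23}.
Its e_{23} coefficient is negative, so report the other preimage -R.
Answer: -\frac{8}{17} + \frac{15}{17} e_{23}. Note: both R and -R realise this M (trace -\frac{33}{289}); the covering map identifies them, and the e_{23}-coefficient sign is the tie-breaker.


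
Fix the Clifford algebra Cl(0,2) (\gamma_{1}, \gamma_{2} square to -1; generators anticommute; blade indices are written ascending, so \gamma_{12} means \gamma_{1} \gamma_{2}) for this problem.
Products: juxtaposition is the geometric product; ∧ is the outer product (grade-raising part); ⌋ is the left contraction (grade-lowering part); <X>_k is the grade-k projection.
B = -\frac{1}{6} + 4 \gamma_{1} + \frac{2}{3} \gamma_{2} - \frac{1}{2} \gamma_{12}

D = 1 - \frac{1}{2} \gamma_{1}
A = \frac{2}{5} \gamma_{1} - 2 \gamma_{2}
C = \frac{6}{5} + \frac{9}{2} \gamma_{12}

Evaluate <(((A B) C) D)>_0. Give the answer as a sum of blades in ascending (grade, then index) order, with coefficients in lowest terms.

step 1: -\frac{4}{15} + \frac{14}{15} \gamma_{1} + \frac{8}{15} \gamma_{2} + \frac{124}{15} \gamma_{12}
step 2: -\frac{938}{25} + \frac{88}{25} \gamma_{1} - \frac{89}{25} \gamma_{2} + \frac{218}{25} \gamma_{12}
step 3: -\frac{894}{25} + \frac{557}{25} \gamma_{1} - \frac{198}{25} \gamma_{2} + \frac{347}{50} \gamma_{12}
step 4: -\frac{894}{25}
Answer: -\frac{894}{25}


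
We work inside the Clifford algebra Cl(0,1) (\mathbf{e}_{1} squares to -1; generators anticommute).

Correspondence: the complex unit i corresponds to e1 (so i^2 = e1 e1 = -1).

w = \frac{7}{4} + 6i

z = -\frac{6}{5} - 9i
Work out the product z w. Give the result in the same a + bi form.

In blades: z = -\frac{6}{5} - 9 e_{1}, w = \frac{7}{4} + 6 e_{1}.
Distribute z over w term by term (generator squares from the signature, products reordered to ascending indices): (-\frac{6}{5})*w = -\frac{21}{10} - \frac{36}{5} e_{1}; (-9 e_{1})*w = 54 - \frac{63}{4} e_{1}.
Sum: \frac{519}{10} - \frac{459}{20} e_{1}; translating back through the correspondence:
Answer: \frac{519}{10} - \frac{459}{20}i


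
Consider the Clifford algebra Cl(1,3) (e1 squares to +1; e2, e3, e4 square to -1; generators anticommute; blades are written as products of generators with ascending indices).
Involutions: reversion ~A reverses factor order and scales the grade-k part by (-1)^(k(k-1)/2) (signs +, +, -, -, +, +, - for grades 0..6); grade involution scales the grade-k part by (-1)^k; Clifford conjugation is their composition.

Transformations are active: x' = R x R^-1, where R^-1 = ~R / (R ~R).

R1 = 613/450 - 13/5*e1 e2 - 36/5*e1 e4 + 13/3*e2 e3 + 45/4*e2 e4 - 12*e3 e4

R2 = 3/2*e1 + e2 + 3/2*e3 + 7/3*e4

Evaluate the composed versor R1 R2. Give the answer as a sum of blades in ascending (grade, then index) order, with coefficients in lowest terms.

Distribute over the terms of R2 (each basis-blade product reordered to ascending indices, repeated generators contracted through their squares):
R1 (3/2*e1) = 613/300*e1 + 39/10*e2 + 54/5*e4 + 13/2*e1 e2 e3 + 135/8*e1 e2 e4 - 18*e1 e3 e4
R1 (e2) = 13/5*e1 + 613/450*e2 + 13/3*e3 + 45/4*e4 + 36/5*e1 e2 e4 - 12*e2 e3 e4
R1 (3/2*e3) = -13/2*e2 + 613/300*e3 - 18*e4 - 39/10*e1 e2 e3 + 54/5*e1 e3 e4 - 135/8*e2 e3 e4
R1 (7/3*e4) = 84/5*e1 - 105/4*e2 + 28*e3 + 4291/1350*e4 - 91/15*e1 e2 e4 + 91/9*e2 e3 e4
Summing the partial products and collecting blades:
Answer: 6433/300*e1 - 24739/900*e2 + 10313/300*e3 + 19517/2700*e4 + 13/5*e1 e2 e3 + 2161/120*e1 e2 e4 - 36/5*e1 e3 e4 - 1351/72*e2 e3 e4


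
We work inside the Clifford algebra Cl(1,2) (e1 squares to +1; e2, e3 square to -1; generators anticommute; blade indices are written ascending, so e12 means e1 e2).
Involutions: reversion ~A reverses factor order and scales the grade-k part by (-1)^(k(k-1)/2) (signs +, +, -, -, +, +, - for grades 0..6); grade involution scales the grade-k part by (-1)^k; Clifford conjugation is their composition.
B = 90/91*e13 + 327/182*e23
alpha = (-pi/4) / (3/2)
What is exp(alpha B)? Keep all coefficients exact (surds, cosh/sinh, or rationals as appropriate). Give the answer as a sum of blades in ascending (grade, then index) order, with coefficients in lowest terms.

B^2 term by term: the squares give (90/91)^2*(e13)^2 + (327/182)^2*(e23)^2 = 8100/8281*(+1) + 106929/33124*(-1) = -9/4 (each basis 2-blade squares to minus the product of its generators' squares); cross terms between blades sharing an index anticommute and cancel. So B^2 = -9/4.
B^2 = -9/4 — B^2 < 0, so the exponential closes trigonometrically: l = 3/2, alpha*l = -pi/4, so exp(alpha B) = cos(-pi/4) + (sin(-pi/4)/(3/2))*B = sqrt(2)/2 + (-sqrt(2)/3)*B.
Answer: sqrt(2)/2 - 30*sqrt(2)/91*e13 - 109*sqrt(2)/182*e23


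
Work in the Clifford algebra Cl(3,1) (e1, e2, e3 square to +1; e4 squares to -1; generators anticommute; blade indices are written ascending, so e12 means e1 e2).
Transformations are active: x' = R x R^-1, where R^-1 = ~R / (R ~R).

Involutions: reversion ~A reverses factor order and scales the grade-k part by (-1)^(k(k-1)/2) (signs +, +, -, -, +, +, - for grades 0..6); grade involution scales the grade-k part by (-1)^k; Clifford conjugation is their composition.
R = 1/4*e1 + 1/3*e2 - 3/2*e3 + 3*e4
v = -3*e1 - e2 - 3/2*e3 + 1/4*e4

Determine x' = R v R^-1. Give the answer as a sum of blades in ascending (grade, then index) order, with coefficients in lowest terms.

~R = 1/4*e1 + 1/3*e2 - 3/2*e3 + 3*e4, and R ~R = -947/144, so R^-1 = ~R / (-947/144).
R v = 5/12 + 3/4*e12 - 39/8*e13 + 145/16*e14 - 2*e23 + 37/12*e24 + 33/8*e34
Answer: 2811/947*e1 + 907/947*e2 + 3201/1894*e3 - 2387/3788*e4


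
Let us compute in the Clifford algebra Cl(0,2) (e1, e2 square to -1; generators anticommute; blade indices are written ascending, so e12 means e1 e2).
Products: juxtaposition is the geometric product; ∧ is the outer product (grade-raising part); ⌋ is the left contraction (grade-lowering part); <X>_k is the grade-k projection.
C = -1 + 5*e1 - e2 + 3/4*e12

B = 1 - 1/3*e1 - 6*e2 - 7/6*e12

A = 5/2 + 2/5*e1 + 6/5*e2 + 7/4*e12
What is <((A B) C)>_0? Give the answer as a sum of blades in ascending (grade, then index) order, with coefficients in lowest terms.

step 1: 95/8 + 26/3*e1 - 167/12*e2 - 19/6*e12
step 2: -267/4 + 1781/48*e1 - 487/24*e2 + 7007/96*e12
step 3: -267/4
Answer: -267/4


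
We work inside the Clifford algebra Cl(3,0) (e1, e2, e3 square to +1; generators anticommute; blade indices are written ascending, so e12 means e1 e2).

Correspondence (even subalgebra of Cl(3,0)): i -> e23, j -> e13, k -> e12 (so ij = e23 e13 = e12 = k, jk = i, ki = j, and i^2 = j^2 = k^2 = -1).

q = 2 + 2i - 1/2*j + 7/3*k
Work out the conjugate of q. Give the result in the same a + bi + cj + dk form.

In blades: q = 2 + 7/3*e12 - 1/2*e13 + 2*e23.
Quaternion conjugation is reversion on the even subalgebra: the scalar is fixed and every grade-2 blade flips sign, giving 2 - 7/3*e12 + 1/2*e13 - 2*e23; translating back:
Answer: 2 - 2i + 1/2*j - 7/3*k


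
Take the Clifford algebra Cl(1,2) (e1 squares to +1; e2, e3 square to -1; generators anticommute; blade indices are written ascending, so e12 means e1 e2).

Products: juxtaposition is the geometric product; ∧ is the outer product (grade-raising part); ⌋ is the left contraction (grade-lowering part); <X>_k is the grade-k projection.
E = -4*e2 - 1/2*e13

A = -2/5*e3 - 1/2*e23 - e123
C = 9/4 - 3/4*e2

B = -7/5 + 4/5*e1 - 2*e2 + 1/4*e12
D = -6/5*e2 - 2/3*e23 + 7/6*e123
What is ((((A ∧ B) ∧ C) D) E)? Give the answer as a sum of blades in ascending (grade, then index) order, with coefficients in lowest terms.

step 1: 14/25*e3 + 8/25*e13 - 1/10*e23 + 9/10*e123
step 2: 63/50*e3 + 18/25*e13 + 39/200*e23 + 453/200*e123
step 3: -201/80 + 513/400*e1 - 42/25*e2 - 117/500*e3 - 39/20*e12 - 1359/500*e13 + 189/125*e23 + 108/125*e123
step 4: -5361/1000 - 7683/1000*e1 + 5241/500*e2 - 26757/4000*e3 - 2187/500*e12 - 8799/4000*e13 - 1911/1000*e23 - 1464/125*e123
Answer: -5361/1000 - 7683/1000*e1 + 5241/500*e2 - 26757/4000*e3 - 2187/500*e12 - 8799/4000*e13 - 1911/1000*e23 - 1464/125*e123


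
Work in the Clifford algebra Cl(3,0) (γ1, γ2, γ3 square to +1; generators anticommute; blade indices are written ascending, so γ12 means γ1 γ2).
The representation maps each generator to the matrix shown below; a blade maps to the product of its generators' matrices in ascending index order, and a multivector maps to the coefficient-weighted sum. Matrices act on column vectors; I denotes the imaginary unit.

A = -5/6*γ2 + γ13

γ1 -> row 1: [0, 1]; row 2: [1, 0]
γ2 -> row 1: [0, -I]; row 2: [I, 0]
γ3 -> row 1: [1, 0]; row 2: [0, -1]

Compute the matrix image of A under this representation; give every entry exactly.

Bivector images (products of the table entries): rho(γ13) = rho(γ1)rho(γ3) = row 1: [0, -1]; row 2: [1, 0].
M = (-5/6)*rho(γ2) + (1)*rho(γ13), summed entrywise:
Answer: row 1: [0, -1 + 5*I/6]; row 2: [1 - 5*I/6, 0]
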